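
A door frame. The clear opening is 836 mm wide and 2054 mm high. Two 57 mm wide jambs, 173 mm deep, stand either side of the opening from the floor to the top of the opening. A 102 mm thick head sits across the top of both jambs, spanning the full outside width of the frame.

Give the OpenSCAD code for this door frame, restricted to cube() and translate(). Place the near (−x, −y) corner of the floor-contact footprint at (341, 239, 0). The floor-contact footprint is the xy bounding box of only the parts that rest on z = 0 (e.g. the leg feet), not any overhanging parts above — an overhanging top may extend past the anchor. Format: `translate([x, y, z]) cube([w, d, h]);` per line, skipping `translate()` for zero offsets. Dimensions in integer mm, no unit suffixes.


translate([341, 239, 0]) cube([57, 173, 2054]);
translate([1234, 239, 0]) cube([57, 173, 2054]);
translate([341, 239, 2054]) cube([950, 173, 102]);


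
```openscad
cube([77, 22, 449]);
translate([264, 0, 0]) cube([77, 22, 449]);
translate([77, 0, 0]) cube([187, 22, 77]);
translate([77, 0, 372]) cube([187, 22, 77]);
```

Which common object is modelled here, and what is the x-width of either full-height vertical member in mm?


A picture frame. The border width is 77 mm.

Four thin pieces enclosing a rectangular opening — a picture frame. The two full-height stiles are 449 mm tall; the top rail sits at z = 372 and is 77 mm tall, so the border above the opening is 449 − 372 = 77 mm, matching the stile x-width.


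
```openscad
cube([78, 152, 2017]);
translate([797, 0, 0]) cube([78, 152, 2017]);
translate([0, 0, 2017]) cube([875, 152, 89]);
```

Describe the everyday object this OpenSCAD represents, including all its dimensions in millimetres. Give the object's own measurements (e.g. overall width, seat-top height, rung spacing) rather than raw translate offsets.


A door frame. The clear opening is 719 mm wide and 2017 mm high. Two 78 mm wide jambs, 152 mm deep, stand either side of the opening from the floor to the top of the opening. A 89 mm thick head sits across the top of both jambs, spanning the full outside width of the frame.


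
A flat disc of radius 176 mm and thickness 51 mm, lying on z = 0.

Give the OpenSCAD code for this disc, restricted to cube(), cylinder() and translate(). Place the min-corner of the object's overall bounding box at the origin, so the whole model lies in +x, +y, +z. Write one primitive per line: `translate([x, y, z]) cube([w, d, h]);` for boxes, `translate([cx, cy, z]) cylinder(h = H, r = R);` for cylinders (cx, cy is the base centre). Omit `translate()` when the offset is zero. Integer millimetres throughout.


translate([176, 176, 0]) cylinder(h = 51, r = 176);


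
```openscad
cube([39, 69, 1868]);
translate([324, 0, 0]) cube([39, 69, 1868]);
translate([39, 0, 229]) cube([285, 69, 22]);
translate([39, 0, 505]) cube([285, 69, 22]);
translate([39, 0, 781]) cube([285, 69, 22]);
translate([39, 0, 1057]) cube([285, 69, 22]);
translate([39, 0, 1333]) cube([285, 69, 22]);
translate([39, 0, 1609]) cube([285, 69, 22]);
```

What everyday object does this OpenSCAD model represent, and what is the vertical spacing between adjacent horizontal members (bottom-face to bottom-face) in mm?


A ladder. The rung spacing is 276 mm.

Two tall 39×69 posts with 6 short bars between them — a ladder. Adjacent rungs sit at z = 229 and z = 505, so the spacing is 505 − 229 = 276 mm.


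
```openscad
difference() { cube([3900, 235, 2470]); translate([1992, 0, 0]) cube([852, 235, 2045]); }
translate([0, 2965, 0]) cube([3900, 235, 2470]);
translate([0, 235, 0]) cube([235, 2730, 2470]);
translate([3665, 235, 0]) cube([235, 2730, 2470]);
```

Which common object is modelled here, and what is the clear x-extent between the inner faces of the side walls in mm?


A single room. The interior width is 3430 mm.

Four walls enclosing a rectangle with a door in the front wall — a room. Outside width 3900 minus two 235 mm walls gives 3430 mm.


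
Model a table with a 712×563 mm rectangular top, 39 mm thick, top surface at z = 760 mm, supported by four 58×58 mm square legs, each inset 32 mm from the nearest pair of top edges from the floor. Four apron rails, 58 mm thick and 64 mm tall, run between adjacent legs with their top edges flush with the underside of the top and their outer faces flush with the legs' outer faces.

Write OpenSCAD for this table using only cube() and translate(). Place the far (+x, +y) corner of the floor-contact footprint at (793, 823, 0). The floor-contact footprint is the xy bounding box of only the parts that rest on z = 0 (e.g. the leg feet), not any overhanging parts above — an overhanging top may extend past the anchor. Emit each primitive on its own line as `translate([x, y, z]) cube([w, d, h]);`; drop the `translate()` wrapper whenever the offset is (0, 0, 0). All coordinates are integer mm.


translate([113, 292, 721]) cube([712, 563, 39]);
translate([145, 324, 0]) cube([58, 58, 721]);
translate([735, 324, 0]) cube([58, 58, 721]);
translate([145, 765, 0]) cube([58, 58, 721]);
translate([735, 765, 0]) cube([58, 58, 721]);
translate([203, 324, 657]) cube([532, 58, 64]);
translate([203, 765, 657]) cube([532, 58, 64]);
translate([145, 382, 657]) cube([58, 383, 64]);
translate([735, 382, 657]) cube([58, 383, 64]);


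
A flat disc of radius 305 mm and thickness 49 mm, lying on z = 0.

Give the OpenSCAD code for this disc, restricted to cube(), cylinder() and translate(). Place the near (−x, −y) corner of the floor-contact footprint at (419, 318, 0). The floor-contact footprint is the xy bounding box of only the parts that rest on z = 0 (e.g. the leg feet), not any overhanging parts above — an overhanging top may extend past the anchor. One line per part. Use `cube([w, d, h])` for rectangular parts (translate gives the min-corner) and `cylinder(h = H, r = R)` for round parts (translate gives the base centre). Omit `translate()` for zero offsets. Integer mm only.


translate([724, 623, 0]) cylinder(h = 49, r = 305);


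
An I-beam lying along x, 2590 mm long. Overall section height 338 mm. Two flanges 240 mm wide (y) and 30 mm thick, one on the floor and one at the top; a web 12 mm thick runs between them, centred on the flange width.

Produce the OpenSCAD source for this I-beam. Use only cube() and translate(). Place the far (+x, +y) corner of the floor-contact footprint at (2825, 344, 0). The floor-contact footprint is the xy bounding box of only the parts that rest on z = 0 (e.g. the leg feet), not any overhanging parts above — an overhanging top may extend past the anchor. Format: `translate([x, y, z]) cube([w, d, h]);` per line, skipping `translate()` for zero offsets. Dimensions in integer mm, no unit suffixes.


translate([235, 104, 0]) cube([2590, 240, 30]);
translate([235, 218, 30]) cube([2590, 12, 278]);
translate([235, 104, 308]) cube([2590, 240, 30]);


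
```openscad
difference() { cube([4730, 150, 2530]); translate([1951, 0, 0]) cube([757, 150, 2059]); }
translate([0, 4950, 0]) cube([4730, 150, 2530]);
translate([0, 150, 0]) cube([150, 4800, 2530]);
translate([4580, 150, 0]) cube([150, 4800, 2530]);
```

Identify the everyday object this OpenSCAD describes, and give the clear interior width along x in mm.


A single room. The interior width is 4430 mm.

Four walls enclosing a rectangle with a door in the front wall — a room. Outside width 4730 minus two 150 mm walls gives 4430 mm.


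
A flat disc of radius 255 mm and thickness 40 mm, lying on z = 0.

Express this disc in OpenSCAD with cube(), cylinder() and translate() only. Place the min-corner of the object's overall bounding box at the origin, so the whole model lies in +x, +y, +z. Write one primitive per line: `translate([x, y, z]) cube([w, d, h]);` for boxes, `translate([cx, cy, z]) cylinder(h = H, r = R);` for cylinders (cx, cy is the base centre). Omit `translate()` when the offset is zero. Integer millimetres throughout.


translate([255, 255, 0]) cylinder(h = 40, r = 255);


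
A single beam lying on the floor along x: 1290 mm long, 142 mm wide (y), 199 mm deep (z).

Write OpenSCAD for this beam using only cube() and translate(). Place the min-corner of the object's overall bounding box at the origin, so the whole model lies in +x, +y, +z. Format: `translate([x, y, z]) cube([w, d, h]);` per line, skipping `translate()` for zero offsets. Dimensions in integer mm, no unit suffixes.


cube([1290, 142, 199]);


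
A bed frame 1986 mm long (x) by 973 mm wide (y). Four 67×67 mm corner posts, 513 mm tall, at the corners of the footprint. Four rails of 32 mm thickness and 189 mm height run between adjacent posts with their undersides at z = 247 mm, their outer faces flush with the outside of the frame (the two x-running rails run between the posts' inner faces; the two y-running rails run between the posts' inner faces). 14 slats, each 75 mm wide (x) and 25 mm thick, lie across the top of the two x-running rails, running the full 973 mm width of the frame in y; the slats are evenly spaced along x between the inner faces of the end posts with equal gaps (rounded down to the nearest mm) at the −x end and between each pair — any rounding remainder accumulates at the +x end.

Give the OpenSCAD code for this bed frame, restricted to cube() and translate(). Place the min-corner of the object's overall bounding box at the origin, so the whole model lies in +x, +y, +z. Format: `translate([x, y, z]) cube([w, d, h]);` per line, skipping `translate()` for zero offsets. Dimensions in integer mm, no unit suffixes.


cube([67, 67, 513]);
translate([0, 906, 0]) cube([67, 67, 513]);
translate([1919, 0, 0]) cube([67, 67, 513]);
translate([1919, 906, 0]) cube([67, 67, 513]);
translate([67, 0, 247]) cube([1852, 32, 189]);
translate([67, 941, 247]) cube([1852, 32, 189]);
translate([0, 67, 247]) cube([32, 839, 189]);
translate([1954, 67, 247]) cube([32, 839, 189]);
translate([120, 0, 436]) cube([75, 973, 25]);
translate([248, 0, 436]) cube([75, 973, 25]);
translate([376, 0, 436]) cube([75, 973, 25]);
translate([504, 0, 436]) cube([75, 973, 25]);
translate([632, 0, 436]) cube([75, 973, 25]);
translate([760, 0, 436]) cube([75, 973, 25]);
translate([888, 0, 436]) cube([75, 973, 25]);
translate([1016, 0, 436]) cube([75, 973, 25]);
translate([1144, 0, 436]) cube([75, 973, 25]);
translate([1272, 0, 436]) cube([75, 973, 25]);
translate([1400, 0, 436]) cube([75, 973, 25]);
translate([1528, 0, 436]) cube([75, 973, 25]);
translate([1656, 0, 436]) cube([75, 973, 25]);
translate([1784, 0, 436]) cube([75, 973, 25]);


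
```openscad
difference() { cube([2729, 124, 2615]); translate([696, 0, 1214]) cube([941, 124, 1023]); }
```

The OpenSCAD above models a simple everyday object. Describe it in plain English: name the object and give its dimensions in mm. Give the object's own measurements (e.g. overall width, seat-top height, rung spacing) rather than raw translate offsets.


A wall 2729 mm long (x), 124 mm thick (y), 2615 mm tall, with a rectangular window opening cut through it. The opening is 941 mm wide and 1023 mm tall; its sill is at z = 1214 mm and its near (−x) edge is 696 mm from the wall's −x end. The opening passes through the full wall thickness.


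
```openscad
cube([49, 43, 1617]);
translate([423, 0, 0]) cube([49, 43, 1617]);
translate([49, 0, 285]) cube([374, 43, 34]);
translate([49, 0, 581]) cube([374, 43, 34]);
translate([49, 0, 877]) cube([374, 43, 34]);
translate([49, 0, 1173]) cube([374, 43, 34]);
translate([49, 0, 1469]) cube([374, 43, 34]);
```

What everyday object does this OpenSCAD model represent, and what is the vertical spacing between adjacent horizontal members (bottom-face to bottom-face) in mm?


A ladder. The rung spacing is 296 mm.

Two tall 49×43 posts with 5 short bars between them — a ladder. Adjacent rungs sit at z = 285 and z = 581, so the spacing is 581 − 285 = 296 mm.


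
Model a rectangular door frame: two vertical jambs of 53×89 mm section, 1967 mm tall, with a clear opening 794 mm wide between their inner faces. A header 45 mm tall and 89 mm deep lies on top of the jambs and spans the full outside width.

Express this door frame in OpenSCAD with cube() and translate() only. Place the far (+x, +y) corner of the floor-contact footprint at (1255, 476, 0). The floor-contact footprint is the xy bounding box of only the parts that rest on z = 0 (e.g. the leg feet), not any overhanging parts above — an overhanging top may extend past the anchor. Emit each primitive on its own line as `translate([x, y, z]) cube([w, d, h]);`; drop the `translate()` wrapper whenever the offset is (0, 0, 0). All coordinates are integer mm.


translate([355, 387, 0]) cube([53, 89, 1967]);
translate([1202, 387, 0]) cube([53, 89, 1967]);
translate([355, 387, 1967]) cube([900, 89, 45]);


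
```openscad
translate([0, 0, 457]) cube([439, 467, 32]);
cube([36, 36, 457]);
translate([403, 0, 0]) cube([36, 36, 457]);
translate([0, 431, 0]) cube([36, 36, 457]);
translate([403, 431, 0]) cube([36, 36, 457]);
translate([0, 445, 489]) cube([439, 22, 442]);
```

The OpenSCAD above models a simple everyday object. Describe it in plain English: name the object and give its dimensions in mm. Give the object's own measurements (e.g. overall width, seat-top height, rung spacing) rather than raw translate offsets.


A chair. The seat is a 439×467×32 mm slab with its top at z = 489 mm, on four 36×36 mm corner legs (flush with the seat edges, standing on z = 0). A flat backrest 22 mm thick, 442 mm tall, spans the full seat width and rises from the seat top along its +y edge, rear face flush with the rear of the seat.


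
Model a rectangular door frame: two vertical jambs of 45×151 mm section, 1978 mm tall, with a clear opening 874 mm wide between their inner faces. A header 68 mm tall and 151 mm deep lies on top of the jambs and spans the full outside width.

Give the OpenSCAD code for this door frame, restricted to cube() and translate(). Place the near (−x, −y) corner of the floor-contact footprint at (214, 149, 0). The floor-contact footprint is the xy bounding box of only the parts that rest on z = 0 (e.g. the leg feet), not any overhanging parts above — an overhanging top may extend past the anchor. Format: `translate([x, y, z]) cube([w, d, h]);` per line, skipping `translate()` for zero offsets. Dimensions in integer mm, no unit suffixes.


translate([214, 149, 0]) cube([45, 151, 1978]);
translate([1133, 149, 0]) cube([45, 151, 1978]);
translate([214, 149, 1978]) cube([964, 151, 68]);


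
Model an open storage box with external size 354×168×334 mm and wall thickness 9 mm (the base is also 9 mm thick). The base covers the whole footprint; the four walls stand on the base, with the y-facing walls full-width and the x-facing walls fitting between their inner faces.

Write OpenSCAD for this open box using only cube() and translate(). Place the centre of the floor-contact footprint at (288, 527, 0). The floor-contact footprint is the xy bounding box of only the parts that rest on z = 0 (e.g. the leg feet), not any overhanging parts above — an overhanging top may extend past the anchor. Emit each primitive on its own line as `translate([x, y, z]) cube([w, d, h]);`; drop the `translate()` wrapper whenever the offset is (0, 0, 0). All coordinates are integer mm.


translate([111, 443, 0]) cube([354, 168, 9]);
translate([111, 443, 9]) cube([354, 9, 325]);
translate([111, 602, 9]) cube([354, 9, 325]);
translate([111, 452, 9]) cube([9, 150, 325]);
translate([456, 452, 9]) cube([9, 150, 325]);


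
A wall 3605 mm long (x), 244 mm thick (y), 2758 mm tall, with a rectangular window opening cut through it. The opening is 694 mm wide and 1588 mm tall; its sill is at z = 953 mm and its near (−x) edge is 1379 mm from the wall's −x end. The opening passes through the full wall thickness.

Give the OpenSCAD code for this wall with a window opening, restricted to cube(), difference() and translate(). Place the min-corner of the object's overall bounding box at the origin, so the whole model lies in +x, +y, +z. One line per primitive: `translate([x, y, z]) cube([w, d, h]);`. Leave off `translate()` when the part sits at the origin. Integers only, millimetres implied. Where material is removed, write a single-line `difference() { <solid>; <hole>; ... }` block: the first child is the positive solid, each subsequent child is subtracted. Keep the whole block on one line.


difference() { cube([3605, 244, 2758]); translate([1379, 0, 953]) cube([694, 244, 1588]); }


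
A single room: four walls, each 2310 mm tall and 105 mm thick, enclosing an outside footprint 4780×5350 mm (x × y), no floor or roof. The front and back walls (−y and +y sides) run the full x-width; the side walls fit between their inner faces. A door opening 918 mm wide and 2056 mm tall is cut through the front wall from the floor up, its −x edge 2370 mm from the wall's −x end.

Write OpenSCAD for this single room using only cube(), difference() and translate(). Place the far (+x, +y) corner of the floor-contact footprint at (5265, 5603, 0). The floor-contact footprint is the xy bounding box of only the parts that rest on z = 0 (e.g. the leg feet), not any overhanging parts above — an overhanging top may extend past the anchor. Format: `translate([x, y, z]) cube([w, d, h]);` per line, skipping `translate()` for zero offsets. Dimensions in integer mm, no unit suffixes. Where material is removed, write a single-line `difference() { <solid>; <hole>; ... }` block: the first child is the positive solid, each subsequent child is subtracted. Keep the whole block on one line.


difference() { translate([485, 253, 0]) cube([4780, 105, 2310]); translate([2855, 253, 0]) cube([918, 105, 2056]); }
translate([485, 5498, 0]) cube([4780, 105, 2310]);
translate([485, 358, 0]) cube([105, 5140, 2310]);
translate([5160, 358, 0]) cube([105, 5140, 2310]);


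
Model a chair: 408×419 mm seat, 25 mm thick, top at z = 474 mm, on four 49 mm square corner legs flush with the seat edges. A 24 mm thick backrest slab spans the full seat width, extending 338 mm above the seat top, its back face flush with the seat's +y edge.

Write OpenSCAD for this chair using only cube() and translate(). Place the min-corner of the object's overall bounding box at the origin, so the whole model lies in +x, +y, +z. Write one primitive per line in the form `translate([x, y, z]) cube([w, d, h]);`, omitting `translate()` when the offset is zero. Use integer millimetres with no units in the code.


translate([0, 0, 449]) cube([408, 419, 25]);
cube([49, 49, 449]);
translate([359, 0, 0]) cube([49, 49, 449]);
translate([0, 370, 0]) cube([49, 49, 449]);
translate([359, 370, 0]) cube([49, 49, 449]);
translate([0, 395, 474]) cube([408, 24, 338]);


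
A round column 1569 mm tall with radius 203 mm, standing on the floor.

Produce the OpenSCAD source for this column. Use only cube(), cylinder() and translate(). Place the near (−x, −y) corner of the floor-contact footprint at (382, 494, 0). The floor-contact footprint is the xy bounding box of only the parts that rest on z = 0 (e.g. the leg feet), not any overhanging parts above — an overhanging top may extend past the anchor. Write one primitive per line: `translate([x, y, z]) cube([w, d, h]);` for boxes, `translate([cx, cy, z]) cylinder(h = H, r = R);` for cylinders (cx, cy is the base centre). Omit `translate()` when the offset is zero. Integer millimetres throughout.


translate([585, 697, 0]) cylinder(h = 1569, r = 203);


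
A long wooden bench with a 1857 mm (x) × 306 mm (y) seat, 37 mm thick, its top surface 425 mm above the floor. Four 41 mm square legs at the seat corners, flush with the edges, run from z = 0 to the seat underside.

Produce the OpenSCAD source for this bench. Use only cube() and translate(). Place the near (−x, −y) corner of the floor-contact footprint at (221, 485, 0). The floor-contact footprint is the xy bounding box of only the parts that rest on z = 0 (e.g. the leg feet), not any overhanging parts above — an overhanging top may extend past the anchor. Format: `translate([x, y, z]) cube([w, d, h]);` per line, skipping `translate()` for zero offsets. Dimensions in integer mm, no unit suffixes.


// leg_h = 425 − 37 = 388
translate([221, 485, 388]) cube([1857, 306, 37]);
translate([221, 485, 0]) cube([41, 41, 388]);
translate([221, 750, 0]) cube([41, 41, 388]);
translate([2037, 485, 0]) cube([41, 41, 388]);
translate([2037, 750, 0]) cube([41, 41, 388]);


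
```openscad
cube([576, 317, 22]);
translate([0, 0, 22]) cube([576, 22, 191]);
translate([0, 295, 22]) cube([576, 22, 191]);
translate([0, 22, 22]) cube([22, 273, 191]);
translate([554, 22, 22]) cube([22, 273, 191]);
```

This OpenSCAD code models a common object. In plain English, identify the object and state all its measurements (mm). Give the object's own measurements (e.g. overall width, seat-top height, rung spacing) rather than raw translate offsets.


An open-topped rectangular box: outside dimensions 576×317×213 mm, with a uniform wall and base thickness of 22 mm. The base is a full 576×317 slab on the floor; four walls sit on top of the base. The front and back walls (the −y and +y sides) span the full width; the two side walls fit between them.


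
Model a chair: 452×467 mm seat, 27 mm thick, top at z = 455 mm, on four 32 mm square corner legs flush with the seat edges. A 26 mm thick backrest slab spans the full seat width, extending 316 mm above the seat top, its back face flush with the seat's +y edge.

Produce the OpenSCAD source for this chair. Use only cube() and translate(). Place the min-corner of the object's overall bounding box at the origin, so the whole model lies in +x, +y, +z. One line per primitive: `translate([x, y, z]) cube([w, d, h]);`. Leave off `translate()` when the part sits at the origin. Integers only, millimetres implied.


translate([0, 0, 428]) cube([452, 467, 27]);
cube([32, 32, 428]);
translate([420, 0, 0]) cube([32, 32, 428]);
translate([0, 435, 0]) cube([32, 32, 428]);
translate([420, 435, 0]) cube([32, 32, 428]);
translate([0, 441, 455]) cube([452, 26, 316]);


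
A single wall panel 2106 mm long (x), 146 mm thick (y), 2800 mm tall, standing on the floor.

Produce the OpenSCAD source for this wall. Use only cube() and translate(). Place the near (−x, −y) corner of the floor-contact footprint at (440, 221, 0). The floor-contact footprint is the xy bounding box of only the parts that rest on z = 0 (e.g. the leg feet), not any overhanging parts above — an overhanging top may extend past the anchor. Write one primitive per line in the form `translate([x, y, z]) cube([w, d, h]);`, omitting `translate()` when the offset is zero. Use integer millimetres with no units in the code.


translate([440, 221, 0]) cube([2106, 146, 2800]);


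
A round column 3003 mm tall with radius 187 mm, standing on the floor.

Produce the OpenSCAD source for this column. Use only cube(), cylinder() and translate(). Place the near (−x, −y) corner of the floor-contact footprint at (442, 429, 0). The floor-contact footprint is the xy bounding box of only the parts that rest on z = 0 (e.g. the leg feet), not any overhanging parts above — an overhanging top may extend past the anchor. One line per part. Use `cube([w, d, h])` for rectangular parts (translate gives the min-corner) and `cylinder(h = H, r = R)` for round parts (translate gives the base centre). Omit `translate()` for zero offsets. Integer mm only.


translate([629, 616, 0]) cylinder(h = 3003, r = 187);


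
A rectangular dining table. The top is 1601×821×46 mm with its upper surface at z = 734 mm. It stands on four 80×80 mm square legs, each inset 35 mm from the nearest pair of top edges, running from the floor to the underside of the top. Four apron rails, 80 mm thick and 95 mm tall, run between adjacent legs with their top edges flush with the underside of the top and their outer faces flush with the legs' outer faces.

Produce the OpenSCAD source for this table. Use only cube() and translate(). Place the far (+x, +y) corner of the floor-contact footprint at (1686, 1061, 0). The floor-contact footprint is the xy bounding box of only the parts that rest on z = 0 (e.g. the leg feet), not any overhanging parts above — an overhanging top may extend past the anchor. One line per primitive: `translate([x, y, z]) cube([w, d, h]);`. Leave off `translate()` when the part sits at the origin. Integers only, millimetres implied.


translate([120, 275, 688]) cube([1601, 821, 46]);
translate([155, 310, 0]) cube([80, 80, 688]);
translate([1606, 310, 0]) cube([80, 80, 688]);
translate([155, 981, 0]) cube([80, 80, 688]);
translate([1606, 981, 0]) cube([80, 80, 688]);
translate([235, 310, 593]) cube([1371, 80, 95]);
translate([235, 981, 593]) cube([1371, 80, 95]);
translate([155, 390, 593]) cube([80, 591, 95]);
translate([1606, 390, 593]) cube([80, 591, 95]);


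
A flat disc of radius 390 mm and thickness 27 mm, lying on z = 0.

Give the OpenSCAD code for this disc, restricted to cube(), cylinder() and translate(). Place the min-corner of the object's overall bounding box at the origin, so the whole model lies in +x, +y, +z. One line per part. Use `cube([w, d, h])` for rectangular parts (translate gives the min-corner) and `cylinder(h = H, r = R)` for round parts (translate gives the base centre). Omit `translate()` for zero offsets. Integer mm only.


translate([390, 390, 0]) cylinder(h = 27, r = 390);


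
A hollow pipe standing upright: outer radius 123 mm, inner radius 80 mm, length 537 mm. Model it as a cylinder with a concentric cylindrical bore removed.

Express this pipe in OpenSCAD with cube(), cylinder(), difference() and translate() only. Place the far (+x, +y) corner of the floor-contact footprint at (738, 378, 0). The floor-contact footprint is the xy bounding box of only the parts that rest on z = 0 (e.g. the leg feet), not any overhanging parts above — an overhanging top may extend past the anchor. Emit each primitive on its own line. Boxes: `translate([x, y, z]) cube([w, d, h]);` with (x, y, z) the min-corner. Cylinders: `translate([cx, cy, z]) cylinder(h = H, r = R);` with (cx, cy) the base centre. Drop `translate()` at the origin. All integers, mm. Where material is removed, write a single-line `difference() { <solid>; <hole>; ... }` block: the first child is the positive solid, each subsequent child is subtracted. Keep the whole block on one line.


difference() { translate([615, 255, 0]) cylinder(h = 537, r = 123); translate([615, 255, 0]) cylinder(h = 537, r = 80); }


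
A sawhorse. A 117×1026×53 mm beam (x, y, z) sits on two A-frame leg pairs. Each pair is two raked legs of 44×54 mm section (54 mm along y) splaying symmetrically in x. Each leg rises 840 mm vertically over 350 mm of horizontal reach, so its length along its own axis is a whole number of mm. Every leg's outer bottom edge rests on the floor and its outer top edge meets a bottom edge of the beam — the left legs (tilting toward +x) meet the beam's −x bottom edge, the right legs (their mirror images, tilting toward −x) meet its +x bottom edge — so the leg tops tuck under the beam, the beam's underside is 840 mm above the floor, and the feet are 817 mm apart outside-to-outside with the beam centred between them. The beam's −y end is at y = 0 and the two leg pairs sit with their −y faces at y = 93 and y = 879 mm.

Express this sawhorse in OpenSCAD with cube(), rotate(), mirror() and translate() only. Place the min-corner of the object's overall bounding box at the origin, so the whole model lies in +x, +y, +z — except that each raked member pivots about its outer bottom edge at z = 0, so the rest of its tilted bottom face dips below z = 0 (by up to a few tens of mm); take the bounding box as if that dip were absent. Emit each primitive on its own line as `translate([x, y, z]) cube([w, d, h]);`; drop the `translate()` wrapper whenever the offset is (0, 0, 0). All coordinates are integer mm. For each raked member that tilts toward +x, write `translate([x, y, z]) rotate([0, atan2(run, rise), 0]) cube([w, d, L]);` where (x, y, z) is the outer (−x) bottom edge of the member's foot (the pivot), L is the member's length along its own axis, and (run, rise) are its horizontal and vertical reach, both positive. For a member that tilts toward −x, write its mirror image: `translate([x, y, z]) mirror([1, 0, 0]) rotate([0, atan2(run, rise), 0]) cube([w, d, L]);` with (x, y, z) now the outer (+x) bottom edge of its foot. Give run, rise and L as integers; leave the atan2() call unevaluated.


translate([350, 0, 840]) cube([117, 1026, 53]);
translate([0, 93, 0]) rotate([0, atan2(350, 840), 0]) cube([44, 54, 910]);
translate([817, 93, 0]) mirror([1, 0, 0]) rotate([0, atan2(350, 840), 0]) cube([44, 54, 910]);
translate([0, 879, 0]) rotate([0, atan2(350, 840), 0]) cube([44, 54, 910]);
translate([817, 879, 0]) mirror([1, 0, 0]) rotate([0, atan2(350, 840), 0]) cube([44, 54, 910]);


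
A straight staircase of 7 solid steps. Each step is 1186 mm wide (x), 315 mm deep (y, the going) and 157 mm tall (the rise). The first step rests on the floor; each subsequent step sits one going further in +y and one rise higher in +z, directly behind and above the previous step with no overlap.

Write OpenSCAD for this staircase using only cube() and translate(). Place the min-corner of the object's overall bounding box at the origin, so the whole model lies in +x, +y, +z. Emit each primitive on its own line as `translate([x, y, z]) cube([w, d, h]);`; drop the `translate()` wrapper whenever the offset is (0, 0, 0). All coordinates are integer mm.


cube([1186, 315, 157]);
translate([0, 315, 157]) cube([1186, 315, 157]);
translate([0, 630, 314]) cube([1186, 315, 157]);
translate([0, 945, 471]) cube([1186, 315, 157]);
translate([0, 1260, 628]) cube([1186, 315, 157]);
translate([0, 1575, 785]) cube([1186, 315, 157]);
translate([0, 1890, 942]) cube([1186, 315, 157]);


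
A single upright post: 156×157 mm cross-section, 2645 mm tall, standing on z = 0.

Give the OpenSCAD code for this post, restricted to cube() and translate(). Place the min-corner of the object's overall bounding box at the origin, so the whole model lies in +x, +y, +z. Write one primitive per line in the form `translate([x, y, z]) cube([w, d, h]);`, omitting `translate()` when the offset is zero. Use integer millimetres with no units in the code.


cube([156, 157, 2645]);


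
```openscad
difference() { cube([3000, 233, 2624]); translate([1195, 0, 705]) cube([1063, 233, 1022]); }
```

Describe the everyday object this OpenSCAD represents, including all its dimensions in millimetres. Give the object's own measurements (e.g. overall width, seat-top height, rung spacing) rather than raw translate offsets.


A wall 3000 mm long (x), 233 mm thick (y), 2624 mm tall, with a rectangular window opening cut through it. The opening is 1063 mm wide and 1022 mm tall; its sill is at z = 705 mm and its near (−x) edge is 1195 mm from the wall's −x end. The opening passes through the full wall thickness.


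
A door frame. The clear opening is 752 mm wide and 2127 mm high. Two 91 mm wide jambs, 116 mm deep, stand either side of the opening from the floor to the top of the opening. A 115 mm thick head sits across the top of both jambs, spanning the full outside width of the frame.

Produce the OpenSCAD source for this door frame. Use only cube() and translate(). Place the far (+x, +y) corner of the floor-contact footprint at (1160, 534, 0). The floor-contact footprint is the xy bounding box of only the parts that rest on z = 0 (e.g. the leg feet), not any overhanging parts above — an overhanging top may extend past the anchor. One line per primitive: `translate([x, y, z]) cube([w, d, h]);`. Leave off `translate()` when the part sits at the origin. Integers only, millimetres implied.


translate([226, 418, 0]) cube([91, 116, 2127]);
translate([1069, 418, 0]) cube([91, 116, 2127]);
translate([226, 418, 2127]) cube([934, 116, 115]);


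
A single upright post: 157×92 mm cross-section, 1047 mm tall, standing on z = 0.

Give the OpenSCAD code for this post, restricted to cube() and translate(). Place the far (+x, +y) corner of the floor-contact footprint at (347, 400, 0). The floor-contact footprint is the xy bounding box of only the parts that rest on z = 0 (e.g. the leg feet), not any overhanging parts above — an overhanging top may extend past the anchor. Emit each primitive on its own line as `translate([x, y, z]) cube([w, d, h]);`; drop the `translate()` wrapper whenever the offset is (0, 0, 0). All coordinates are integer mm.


translate([190, 308, 0]) cube([157, 92, 1047]);


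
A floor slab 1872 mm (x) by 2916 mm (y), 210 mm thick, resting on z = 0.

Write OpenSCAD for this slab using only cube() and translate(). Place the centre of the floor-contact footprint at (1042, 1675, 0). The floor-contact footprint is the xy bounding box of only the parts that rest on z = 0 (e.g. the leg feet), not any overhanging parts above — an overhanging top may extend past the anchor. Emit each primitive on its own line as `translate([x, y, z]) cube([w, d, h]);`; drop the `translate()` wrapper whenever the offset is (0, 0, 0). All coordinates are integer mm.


translate([106, 217, 0]) cube([1872, 2916, 210]);


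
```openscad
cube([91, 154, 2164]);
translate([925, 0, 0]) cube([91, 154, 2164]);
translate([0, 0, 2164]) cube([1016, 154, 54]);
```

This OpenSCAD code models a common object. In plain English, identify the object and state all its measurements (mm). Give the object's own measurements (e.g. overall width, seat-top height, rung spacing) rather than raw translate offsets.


A door frame. The clear opening is 834 mm wide and 2164 mm high. Two 91 mm wide jambs, 154 mm deep, stand either side of the opening from the floor to the top of the opening. A 54 mm thick head sits across the top of both jambs, spanning the full outside width of the frame.


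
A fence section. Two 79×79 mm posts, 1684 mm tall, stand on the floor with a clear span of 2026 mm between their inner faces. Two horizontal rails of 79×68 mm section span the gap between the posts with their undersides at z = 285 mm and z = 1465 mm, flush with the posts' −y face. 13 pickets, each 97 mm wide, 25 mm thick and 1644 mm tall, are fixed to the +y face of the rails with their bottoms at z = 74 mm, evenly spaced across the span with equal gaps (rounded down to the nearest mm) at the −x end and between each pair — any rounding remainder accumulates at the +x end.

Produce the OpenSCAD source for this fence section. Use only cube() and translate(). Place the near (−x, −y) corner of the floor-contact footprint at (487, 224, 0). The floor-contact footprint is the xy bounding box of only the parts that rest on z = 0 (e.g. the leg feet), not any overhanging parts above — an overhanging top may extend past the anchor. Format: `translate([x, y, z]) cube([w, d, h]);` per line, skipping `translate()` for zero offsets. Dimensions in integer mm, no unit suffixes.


translate([487, 224, 0]) cube([79, 79, 1684]);
translate([2592, 224, 0]) cube([79, 79, 1684]);
translate([566, 224, 285]) cube([2026, 79, 68]);
translate([566, 224, 1465]) cube([2026, 79, 68]);
translate([620, 303, 74]) cube([97, 25, 1644]);
translate([771, 303, 74]) cube([97, 25, 1644]);
translate([922, 303, 74]) cube([97, 25, 1644]);
translate([1073, 303, 74]) cube([97, 25, 1644]);
translate([1224, 303, 74]) cube([97, 25, 1644]);
translate([1375, 303, 74]) cube([97, 25, 1644]);
translate([1526, 303, 74]) cube([97, 25, 1644]);
translate([1677, 303, 74]) cube([97, 25, 1644]);
translate([1828, 303, 74]) cube([97, 25, 1644]);
translate([1979, 303, 74]) cube([97, 25, 1644]);
translate([2130, 303, 74]) cube([97, 25, 1644]);
translate([2281, 303, 74]) cube([97, 25, 1644]);
translate([2432, 303, 74]) cube([97, 25, 1644]);


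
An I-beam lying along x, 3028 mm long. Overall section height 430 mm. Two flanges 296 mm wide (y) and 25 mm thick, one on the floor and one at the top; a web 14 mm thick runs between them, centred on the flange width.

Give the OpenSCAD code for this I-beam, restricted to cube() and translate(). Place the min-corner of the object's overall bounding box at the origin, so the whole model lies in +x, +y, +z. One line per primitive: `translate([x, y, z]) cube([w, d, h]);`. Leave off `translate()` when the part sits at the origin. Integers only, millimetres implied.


cube([3028, 296, 25]);
translate([0, 141, 25]) cube([3028, 14, 380]);
translate([0, 0, 405]) cube([3028, 296, 25]);


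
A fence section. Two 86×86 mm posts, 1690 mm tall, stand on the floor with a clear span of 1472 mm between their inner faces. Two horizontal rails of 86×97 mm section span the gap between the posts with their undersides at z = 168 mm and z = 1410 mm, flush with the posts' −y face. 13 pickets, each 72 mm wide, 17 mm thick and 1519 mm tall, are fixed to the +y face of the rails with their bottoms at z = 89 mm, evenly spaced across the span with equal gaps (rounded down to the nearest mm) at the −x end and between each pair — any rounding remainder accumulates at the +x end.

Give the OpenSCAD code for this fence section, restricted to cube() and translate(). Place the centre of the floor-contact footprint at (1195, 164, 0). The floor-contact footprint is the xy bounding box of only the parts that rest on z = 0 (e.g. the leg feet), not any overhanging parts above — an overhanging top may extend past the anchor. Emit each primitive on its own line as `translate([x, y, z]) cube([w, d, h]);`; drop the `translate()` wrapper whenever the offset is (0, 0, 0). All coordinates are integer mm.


translate([373, 121, 0]) cube([86, 86, 1690]);
translate([1931, 121, 0]) cube([86, 86, 1690]);
translate([459, 121, 168]) cube([1472, 86, 97]);
translate([459, 121, 1410]) cube([1472, 86, 97]);
translate([497, 207, 89]) cube([72, 17, 1519]);
translate([607, 207, 89]) cube([72, 17, 1519]);
translate([717, 207, 89]) cube([72, 17, 1519]);
translate([827, 207, 89]) cube([72, 17, 1519]);
translate([937, 207, 89]) cube([72, 17, 1519]);
translate([1047, 207, 89]) cube([72, 17, 1519]);
translate([1157, 207, 89]) cube([72, 17, 1519]);
translate([1267, 207, 89]) cube([72, 17, 1519]);
translate([1377, 207, 89]) cube([72, 17, 1519]);
translate([1487, 207, 89]) cube([72, 17, 1519]);
translate([1597, 207, 89]) cube([72, 17, 1519]);
translate([1707, 207, 89]) cube([72, 17, 1519]);
translate([1817, 207, 89]) cube([72, 17, 1519]);


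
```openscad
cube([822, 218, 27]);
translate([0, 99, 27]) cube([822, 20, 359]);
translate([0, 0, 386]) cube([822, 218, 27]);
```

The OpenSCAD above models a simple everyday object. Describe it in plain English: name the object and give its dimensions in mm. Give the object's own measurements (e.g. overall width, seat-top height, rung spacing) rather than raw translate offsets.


An I-beam lying along x, 822 mm long. Overall section height 413 mm. Two flanges 218 mm wide (y) and 27 mm thick, one on the floor and one at the top; a web 20 mm thick runs between them, centred on the flange width.


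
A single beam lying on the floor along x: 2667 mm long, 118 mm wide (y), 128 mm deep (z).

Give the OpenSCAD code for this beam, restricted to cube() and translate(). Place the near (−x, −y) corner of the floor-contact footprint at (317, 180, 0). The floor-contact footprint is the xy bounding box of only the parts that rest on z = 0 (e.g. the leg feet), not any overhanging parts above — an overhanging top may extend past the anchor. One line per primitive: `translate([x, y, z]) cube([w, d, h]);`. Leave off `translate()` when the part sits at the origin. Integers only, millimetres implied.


translate([317, 180, 0]) cube([2667, 118, 128]);


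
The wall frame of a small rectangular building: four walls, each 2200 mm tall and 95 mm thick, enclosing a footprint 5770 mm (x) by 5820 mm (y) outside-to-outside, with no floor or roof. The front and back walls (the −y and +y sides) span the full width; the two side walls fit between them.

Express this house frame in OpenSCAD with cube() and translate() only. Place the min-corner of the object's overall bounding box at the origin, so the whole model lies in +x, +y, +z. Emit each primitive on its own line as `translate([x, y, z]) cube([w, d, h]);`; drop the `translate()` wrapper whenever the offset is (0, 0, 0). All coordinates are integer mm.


cube([5770, 95, 2200]);
translate([0, 5725, 0]) cube([5770, 95, 2200]);
translate([0, 95, 0]) cube([95, 5630, 2200]);
translate([5675, 95, 0]) cube([95, 5630, 2200]);
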